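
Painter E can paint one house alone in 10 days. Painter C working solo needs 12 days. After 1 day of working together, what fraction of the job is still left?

49/60

Combined rate: 1/10 + 1/12 = (6 + 5)/60 = 11/60 per day.
In 1 day they complete 1·11/60 = 11/60 of the job.
So 49/60 remains.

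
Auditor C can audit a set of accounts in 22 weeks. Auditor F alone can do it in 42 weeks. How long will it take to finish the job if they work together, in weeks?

231/16 weeks

Combined rate: 1/22 + 1/42 = (21 + 11)/462 = 32/462 = 16/231 per week.
Time = 1 ÷ (16/231) = 231/16 weeks.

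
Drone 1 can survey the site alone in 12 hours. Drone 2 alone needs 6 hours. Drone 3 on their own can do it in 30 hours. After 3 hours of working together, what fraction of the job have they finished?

17/20

Combined rate: 1/12 + 1/6 + 1/30 = (5 + 10 + 2)/60 = 17/60 per hour.
In 3 hours they complete 3·17/60 = 17/20 of the job.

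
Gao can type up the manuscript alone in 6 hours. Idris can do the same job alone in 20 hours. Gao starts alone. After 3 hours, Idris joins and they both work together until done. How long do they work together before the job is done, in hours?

In the first 3 hours Gao alone does 3/6 = 1/2 of the job, leaving 1/2.
Once everyone is working, combined rate: 1/6 + 1/20 = (10 + 3)/60 = 13/60 per hour.
Remaining 1/2 at 13/60 per hour takes 30/13 hours.

30/13 hours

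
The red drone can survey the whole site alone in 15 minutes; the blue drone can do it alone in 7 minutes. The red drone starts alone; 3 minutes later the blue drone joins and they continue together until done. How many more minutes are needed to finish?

In 3 minutes the red drone does 3/15 = 1/5 of the job, leaving 4/5.
The red drone and the blue drone together work at 22/105 per minute, so finishing takes 4/5 ÷ 22/105 = 42/11 minutes.

42/11 minutes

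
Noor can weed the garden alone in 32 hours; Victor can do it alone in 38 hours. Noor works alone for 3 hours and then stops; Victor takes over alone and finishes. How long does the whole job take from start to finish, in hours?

In 3 hours Noor does 3/32 of the job, leaving 29/32.
Victor works at 1/38 per hour, so finishing takes 29/32 ÷ 1/38 = 551/16 hours.
Total time = 3 + 551/16 = 599/16 hours.

599/16 hours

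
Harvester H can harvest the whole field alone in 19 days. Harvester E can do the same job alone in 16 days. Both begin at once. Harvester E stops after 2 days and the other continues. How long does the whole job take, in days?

133/8 days

In the first 2 days the combined rate is 35/304, so 35/152 of the job is done, leaving 117/152.
After Harvester E leaves the rate is 1/19 per day; the remaining 117/152 takes 117/8 days.
Total = 2 + 117/8 = 133/8 days.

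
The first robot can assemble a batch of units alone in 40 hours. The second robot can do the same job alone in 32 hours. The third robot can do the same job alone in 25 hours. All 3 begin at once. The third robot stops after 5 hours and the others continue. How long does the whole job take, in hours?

128/9 hours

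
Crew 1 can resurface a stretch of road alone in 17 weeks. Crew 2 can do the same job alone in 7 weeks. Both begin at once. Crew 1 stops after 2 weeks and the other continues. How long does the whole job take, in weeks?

105/17 weeks

In the first 2 weeks the combined rate is 24/119, so 48/119 of the job is done, leaving 71/119.
After crew 1 leaves the rate is 1/7 per week; the remaining 71/119 takes 71/17 weeks.
Total = 2 + 71/17 = 105/17 weeks.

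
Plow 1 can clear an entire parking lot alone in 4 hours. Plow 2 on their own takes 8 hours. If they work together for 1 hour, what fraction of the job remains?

5/8

Combined rate: 1/4 + 1/8 = (2 + 1)/8 = 3/8 per hour.
In 1 hour they complete 1·3/8 = 3/8 of the job.
So 5/8 remains.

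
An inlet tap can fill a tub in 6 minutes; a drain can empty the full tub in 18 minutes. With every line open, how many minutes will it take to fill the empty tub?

9 minutes

Net rate = 1/6 − 1/18 = (3 − 1)/18 = 2/18 = 1/9 per minute.
Filling time = 1 ÷ (1/9) = 9 minutes.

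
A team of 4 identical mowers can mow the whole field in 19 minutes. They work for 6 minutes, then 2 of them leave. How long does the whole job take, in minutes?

32 minutes

One mower does 1/76 of the job per minute.
After 6 minutes with 4 mowers, 6/19 is done (13/19 left).
With 2 mowers the rate is 2/76 = 1/38, so the rest takes 13/19 ÷ 1/38 = 26 minutes.
Total = 6 + 26 = 32 minutes.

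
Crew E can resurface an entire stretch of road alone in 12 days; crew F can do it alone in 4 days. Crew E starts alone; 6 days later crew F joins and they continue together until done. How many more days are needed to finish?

In 6 days crew E does 6/12 = 1/2 of the job, leaving 1/2.
Crew E and crew F together work at 1/3 per day, so finishing takes 1/2 ÷ 1/3 = 3/2 days.

3/2 days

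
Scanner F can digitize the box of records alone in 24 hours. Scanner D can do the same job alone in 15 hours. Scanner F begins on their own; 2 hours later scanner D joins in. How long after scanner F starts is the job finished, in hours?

136/13 hours

In the first 2 hours scanner F alone does 2/24 = 1/12 of the job, leaving 11/12.
Once everyone is working, combined rate: 1/24 + 1/15 = (5 + 8)/120 = 13/120 per hour.
Remaining 11/12 at 13/120 per hour takes 110/13 hours.
Total from the start = 2 + 110/13 = 136/13 hours.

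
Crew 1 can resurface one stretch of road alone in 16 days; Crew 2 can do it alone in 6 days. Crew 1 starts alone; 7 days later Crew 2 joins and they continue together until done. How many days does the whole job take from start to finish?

104/11 days

In 7 days Crew 1 does 7/16 of the job, leaving 9/16.
Crew 1 and Crew 2 together work at 11/48 per day, so finishing takes 9/16 ÷ 11/48 = 27/11 days.
Total time = 7 + 27/11 = 104/11 days.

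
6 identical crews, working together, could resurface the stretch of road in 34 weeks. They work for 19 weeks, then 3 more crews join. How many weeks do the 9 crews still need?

One crew does 1/204 of the job per week.
After 19 weeks with 6 crews, 19/34 is done (15/34 left).
With 9 crews the rate is 9/204 = 3/68, so the rest takes 15/34 ÷ 3/68 = 10 weeks.

10 weeks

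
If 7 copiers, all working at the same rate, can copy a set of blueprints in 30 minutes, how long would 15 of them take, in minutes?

14 minutes

Total work is 7·30 = 210 copier-minutes.
With 15 copiers: 210/15 = 14 minutes.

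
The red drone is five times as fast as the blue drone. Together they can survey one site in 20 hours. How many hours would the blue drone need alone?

Let the blue drone's rate be r; then the red drone's rate is 5r, so together (5 + 1)r = 6r = 1/20.
Thus r = 1/120 per hour.
The blue drone alone: 120 hours; the red drone alone: 24 hours.

120 hours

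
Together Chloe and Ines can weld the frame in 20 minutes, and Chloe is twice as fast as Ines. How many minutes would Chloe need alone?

Let Ines's rate be r; then Chloe's rate is 2r, so together (2 + 1)r = 3r = 1/20.
Thus r = 1/60 per minute.
Ines alone: 60 minutes; Chloe alone: 30 minutes.

30 minutes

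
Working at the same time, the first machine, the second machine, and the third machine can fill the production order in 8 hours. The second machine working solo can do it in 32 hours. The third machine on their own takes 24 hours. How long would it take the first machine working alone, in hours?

96/5 hours

Combined rate is 1/8 per hour.
Known contribution: 1/32 + 1/24 = (3 + 4)/96 = 7/96 per hour.
So the first machine's rate is 1/8 − 7/96 = 5/96, meaning 96/5 hours alone.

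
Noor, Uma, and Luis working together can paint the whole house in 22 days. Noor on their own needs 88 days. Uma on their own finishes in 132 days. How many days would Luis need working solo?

Combined rate is 1/22 per day.
Known contribution: 1/88 + 1/132 = (3 + 2)/264 = 5/264 per day.
So Luis's rate is 1/22 − 5/264 = 7/264, meaning 264/7 days alone.

264/7 days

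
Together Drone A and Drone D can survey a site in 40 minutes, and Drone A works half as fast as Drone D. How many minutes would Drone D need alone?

60 minutes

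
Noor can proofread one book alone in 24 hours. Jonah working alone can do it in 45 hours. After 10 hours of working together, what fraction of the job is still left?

Combined rate: 1/24 + 1/45 = (15 + 8)/360 = 23/360 per hour.
In 10 hours they complete 10·23/360 = 23/36 of the job.
So 13/36 remains.

13/36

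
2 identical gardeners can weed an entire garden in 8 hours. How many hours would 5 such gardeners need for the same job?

Total work is 2·8 = 16 gardener-hours.
With 5 gardeners: 16/5 hours.

16/5 hours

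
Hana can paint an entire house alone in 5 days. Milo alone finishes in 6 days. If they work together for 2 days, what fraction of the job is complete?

Combined rate: 1/5 + 1/6 = (6 + 5)/30 = 11/30 per day.
In 2 days they complete 2·11/30 = 11/15 of the job.

11/15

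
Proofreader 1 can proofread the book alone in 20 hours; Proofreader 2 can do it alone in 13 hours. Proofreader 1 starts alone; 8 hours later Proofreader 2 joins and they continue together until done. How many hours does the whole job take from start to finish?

In 8 hours Proofreader 1 does 8/20 = 2/5 of the job, leaving 3/5.
Proofreader 1 and Proofreader 2 together work at 33/260 per hour, so finishing takes 3/5 ÷ 33/260 = 52/11 hours.
Total time = 8 + 52/11 = 140/11 hours.

140/11 hours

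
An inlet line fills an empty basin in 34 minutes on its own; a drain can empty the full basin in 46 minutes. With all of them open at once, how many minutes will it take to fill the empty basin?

Net rate = 1/34 − 1/46 = (23 − 17)/782 = 6/782 = 3/391 per minute.
Filling time = 1 ÷ (3/391) = 391/3 minutes.

391/3 minutes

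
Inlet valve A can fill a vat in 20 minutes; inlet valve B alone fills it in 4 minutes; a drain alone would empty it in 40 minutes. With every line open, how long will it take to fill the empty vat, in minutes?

40/11 minutes

Net rate = 1/20 + 1/4 − 1/40 = (2 + 10 − 1)/40 = 11/40 per minute.
Filling time = 1 ÷ (11/40) = 40/11 minutes.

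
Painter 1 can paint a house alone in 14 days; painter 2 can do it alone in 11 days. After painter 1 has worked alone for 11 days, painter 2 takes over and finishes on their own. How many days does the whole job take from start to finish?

In 11 days painter 1 does 11/14 of the job, leaving 3/14.
Painter 2 works at 1/11 per day, so finishing takes 3/14 ÷ 1/11 = 33/14 days.
Total time = 11 + 33/14 = 187/14 days.

187/14 days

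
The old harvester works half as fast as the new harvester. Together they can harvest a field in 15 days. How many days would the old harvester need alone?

Let the new harvester's rate be r; then the old harvester's rate is (1/2)r, so together (1/2 + 1)r = (3/2)r = 1/15.
Thus r = 2/45 per day.
The new harvester alone: 45/2 days; the old harvester alone: 45 days.

45 days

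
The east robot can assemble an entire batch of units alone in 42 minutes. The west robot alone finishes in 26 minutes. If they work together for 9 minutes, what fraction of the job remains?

Combined rate: 1/42 + 1/26 = (13 + 21)/546 = 34/546 = 17/273 per minute.
In 9 minutes they complete 9·17/273 = 51/91 of the job.
So 40/91 remains.

40/91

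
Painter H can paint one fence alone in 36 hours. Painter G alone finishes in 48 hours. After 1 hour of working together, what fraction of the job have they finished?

Combined rate: 1/36 + 1/48 = (4 + 3)/144 = 7/144 per hour.
In 1 hour they complete 1·7/144 = 7/144 of the job.

7/144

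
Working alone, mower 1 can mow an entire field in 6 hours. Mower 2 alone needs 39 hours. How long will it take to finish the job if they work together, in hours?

26/5 hours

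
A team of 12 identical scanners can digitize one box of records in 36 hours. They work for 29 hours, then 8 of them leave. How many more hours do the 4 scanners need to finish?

One scanner does 1/432 of the job per hour.
After 29 hours with 12 scanners, 29/36 is done (7/36 left).
With 4 scanners the rate is 4/432 = 1/108, so the rest takes 7/36 ÷ 1/108 = 21 hours.

21 hours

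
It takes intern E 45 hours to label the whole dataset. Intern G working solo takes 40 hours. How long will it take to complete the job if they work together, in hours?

Combined rate: 1/45 + 1/40 = (8 + 9)/360 = 17/360 per hour.
Time = 1 ÷ (17/360) = 360/17 hours.

360/17 hours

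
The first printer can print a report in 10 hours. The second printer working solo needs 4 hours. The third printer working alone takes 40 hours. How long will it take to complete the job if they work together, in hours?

8/3 hours

Combined rate: 1/10 + 1/4 + 1/40 = (4 + 10 + 1)/40 = 15/40 = 3/8 per hour.
Time = 1 ÷ (3/8) = 8/3 hours.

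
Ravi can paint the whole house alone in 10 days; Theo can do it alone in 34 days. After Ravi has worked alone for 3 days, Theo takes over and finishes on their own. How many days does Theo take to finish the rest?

In 3 days Ravi does 3/10 of the job, leaving 7/10.
Theo works at 1/34 per day, so finishing takes 7/10 ÷ 1/34 = 119/5 days.

119/5 days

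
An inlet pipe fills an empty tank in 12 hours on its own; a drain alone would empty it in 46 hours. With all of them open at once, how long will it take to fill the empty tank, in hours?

Net rate = 1/12 − 1/46 = (23 − 6)/276 = 17/276 per hour.
Filling time = 1 ÷ (17/276) = 276/17 hours.

276/17 hours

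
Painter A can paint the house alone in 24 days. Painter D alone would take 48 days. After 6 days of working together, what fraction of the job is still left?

Combined rate: 1/24 + 1/48 = (2 + 1)/48 = 3/48 = 1/16 per day.
In 6 days they complete 6·1/16 = 3/8 of the job.
So 5/8 remains.

5/8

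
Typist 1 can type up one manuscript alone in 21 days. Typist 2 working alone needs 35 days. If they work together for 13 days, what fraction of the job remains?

Combined rate: 1/21 + 1/35 = (5 + 3)/105 = 8/105 per day.
In 13 days they complete 13·8/105 = 104/105 of the job.
So 1/105 remains.

1/105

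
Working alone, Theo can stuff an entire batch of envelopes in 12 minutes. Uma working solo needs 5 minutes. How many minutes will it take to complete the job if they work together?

60/17 minutes

Combined rate: 1/12 + 1/5 = (5 + 12)/60 = 17/60 per minute.
Time = 1 ÷ (17/60) = 60/17 minutes.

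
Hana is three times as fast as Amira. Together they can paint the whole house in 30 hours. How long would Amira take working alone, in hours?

120 hours

Let Amira's rate be r; then Hana's rate is 3r, so together (3 + 1)r = 4r = 1/30.
Thus r = 1/120 per hour.
Amira alone: 120 hours; Hana alone: 40 hours.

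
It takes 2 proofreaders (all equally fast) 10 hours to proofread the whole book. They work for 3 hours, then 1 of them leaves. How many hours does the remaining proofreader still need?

14 hours

One proofreader does 1/20 of the job per hour.
After 3 hours with 2 proofreaders, 3/10 is done (7/10 left).
With 1 proofreader the rate is 1/20, so the rest takes 7/10 ÷ 1/20 = 14 hours.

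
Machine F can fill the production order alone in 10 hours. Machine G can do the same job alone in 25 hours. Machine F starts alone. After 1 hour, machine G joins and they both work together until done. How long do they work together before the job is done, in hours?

In the first 1 hour machine F alone does 1/10 of the job, leaving 9/10.
Once everyone is working, combined rate: 1/10 + 1/25 = (5 + 2)/50 = 7/50 per hour.
Remaining 9/10 at 7/50 per hour takes 45/7 hours.

45/7 hours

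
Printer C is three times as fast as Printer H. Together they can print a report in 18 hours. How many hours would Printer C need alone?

24 hours

Let Printer H's rate be r; then Printer C's rate is 3r, so together (3 + 1)r = 4r = 1/18.
Thus r = 1/72 per hour.
Printer H alone: 72 hours; Printer C alone: 24 hours.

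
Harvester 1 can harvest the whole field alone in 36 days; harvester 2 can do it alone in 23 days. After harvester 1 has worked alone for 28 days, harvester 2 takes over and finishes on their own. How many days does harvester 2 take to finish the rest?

46/9 days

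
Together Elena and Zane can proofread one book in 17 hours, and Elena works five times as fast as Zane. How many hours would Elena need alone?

Let Zane's rate be r; then Elena's rate is 5r, so together (5 + 1)r = 6r = 1/17.
Thus r = 1/102 per hour.
Zane alone: 102 hours; Elena alone: 102/5 hours.

102/5 hours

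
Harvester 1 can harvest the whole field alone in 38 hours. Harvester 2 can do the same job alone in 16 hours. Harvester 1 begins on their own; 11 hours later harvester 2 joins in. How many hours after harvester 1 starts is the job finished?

19 hours

In the first 11 hours harvester 1 alone does 11/38 of the job, leaving 27/38.
Once everyone is working, combined rate: 1/38 + 1/16 = (8 + 19)/304 = 27/304 per hour.
Remaining 27/38 at 27/304 per hour takes 8 hours.
Total from the start = 11 + 8 = 19 hours.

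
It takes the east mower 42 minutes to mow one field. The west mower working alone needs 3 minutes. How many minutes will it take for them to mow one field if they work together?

14/5 minutes

With two workers the combined time is the product over the sum: 42·3/(42+3) = 126/45 = 14/5 minutes.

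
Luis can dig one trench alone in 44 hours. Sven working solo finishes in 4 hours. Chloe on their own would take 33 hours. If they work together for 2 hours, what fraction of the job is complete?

20/33

Combined rate: 1/44 + 1/4 + 1/33 = (3 + 33 + 4)/132 = 40/132 = 10/33 per hour.
In 2 hours they complete 2·10/33 = 20/33 of the job.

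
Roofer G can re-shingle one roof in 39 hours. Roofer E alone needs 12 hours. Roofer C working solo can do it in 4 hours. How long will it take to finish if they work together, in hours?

39/14 hours

Combined rate: 1/39 + 1/12 + 1/4 = (4 + 13 + 39)/156 = 56/156 = 14/39 per hour.
Time = 1 ÷ (14/39) = 39/14 hours.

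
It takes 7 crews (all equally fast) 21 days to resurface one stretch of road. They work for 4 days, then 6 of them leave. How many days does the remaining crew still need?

119 days

One crew does 1/147 of the job per day.
After 4 days with 7 crews, 4/21 is done (17/21 left).
With 1 crew the rate is 1/147, so the rest takes 17/21 ÷ 1/147 = 119 days.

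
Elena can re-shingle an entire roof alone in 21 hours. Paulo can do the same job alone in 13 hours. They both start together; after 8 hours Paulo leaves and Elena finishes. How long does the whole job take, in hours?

In the first 8 hours the combined rate is 34/273, so 272/273 of the job is done, leaving 1/273.
After Paulo leaves the rate is 1/21 per hour; the remaining 1/273 takes 1/13 hours.
Total = 8 + 1/13 = 105/13 hours.

105/13 hours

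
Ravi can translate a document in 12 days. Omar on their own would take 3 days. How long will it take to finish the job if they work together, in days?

12/5 days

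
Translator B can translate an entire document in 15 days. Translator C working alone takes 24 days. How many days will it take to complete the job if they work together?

Combined rate: 1/15 + 1/24 = (8 + 5)/120 = 13/120 per day.
Time = 1 ÷ (13/120) = 120/13 days.

120/13 days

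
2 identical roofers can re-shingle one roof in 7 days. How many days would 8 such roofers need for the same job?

7/4 days

Total work is 2·7 = 14 roofer-days.
With 8 roofers: 14/8 = 7/4 days.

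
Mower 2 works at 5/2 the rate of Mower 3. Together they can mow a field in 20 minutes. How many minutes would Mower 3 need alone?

Let Mower 3's rate be r; then Mower 2's rate is (5/2)r, so together (5/2 + 1)r = (7/2)r = 1/20.
Thus r = 1/70 per minute.
Mower 3 alone: 70 minutes; Mower 2 alone: 28 minutes.

70 minutes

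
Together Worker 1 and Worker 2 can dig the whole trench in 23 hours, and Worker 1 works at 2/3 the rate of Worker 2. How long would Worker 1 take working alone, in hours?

115/2 hours

Let Worker 2's rate be r; then Worker 1's rate is (2/3)r, so together (2/3 + 1)r = (5/3)r = 1/23.
Thus r = 3/115 per hour.
Worker 2 alone: 115/3 hours; Worker 1 alone: 115/2 hours.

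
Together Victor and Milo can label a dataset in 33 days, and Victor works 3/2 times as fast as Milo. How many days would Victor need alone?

55 days

Let Milo's rate be r; then Victor's rate is (3/2)r, so together (3/2 + 1)r = (5/2)r = 1/33.
Thus r = 2/165 per day.
Milo alone: 165/2 days; Victor alone: 55 days.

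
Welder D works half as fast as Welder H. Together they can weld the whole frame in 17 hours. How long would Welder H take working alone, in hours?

51/2 hours

Let Welder H's rate be r; then Welder D's rate is (1/2)r, so together (1/2 + 1)r = (3/2)r = 1/17.
Thus r = 2/51 per hour.
Welder H alone: 51/2 hours; Welder D alone: 51 hours.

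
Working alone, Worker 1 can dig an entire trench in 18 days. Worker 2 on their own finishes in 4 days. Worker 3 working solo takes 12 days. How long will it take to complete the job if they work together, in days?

18/7 days

Combined rate: 1/18 + 1/4 + 1/12 = (2 + 9 + 3)/36 = 14/36 = 7/18 per day.
Time = 1 ÷ (7/18) = 18/7 days.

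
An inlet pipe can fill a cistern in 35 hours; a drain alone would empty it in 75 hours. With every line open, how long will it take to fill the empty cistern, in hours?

Net rate = 1/35 − 1/75 = (15 − 7)/525 = 8/525 per hour.
Filling time = 1 ÷ (8/525) = 525/8 hours.

525/8 hours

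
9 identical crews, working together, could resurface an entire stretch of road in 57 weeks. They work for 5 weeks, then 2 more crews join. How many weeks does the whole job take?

One crew does 1/513 of the job per week.
After 5 weeks with 9 crews, 5/57 is done (52/57 left).
With 11 crews the rate is 11/513, so the rest takes 52/57 ÷ 11/513 = 468/11 weeks.
Total = 5 + 468/11 = 523/11 weeks.

523/11 weeks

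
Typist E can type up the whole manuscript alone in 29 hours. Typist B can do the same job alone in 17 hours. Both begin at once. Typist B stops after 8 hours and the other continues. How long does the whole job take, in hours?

261/17 hours

In the first 8 hours the combined rate is 46/493, so 368/493 of the job is done, leaving 125/493.
After Typist B leaves the rate is 1/29 per hour; the remaining 125/493 takes 125/17 hours.
Total = 8 + 125/17 = 261/17 hours.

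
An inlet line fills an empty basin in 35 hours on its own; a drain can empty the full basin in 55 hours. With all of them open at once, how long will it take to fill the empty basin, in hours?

Net rate = 1/35 − 1/55 = (11 − 7)/385 = 4/385 per hour.
Filling time = 1 ÷ (4/385) = 385/4 hours.

385/4 hours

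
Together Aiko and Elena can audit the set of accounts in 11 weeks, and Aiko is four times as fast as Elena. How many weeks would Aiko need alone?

Let Elena's rate be r; then Aiko's rate is 4r, so together (4 + 1)r = 5r = 1/11.
Thus r = 1/55 per week.
Elena alone: 55 weeks; Aiko alone: 55/4 weeks.

55/4 weeks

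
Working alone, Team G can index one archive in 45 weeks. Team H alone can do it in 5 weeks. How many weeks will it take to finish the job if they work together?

9/2 weeks

With two workers the combined time is the product over the sum: 45·5/(45+5) = 225/50 = 9/2 weeks.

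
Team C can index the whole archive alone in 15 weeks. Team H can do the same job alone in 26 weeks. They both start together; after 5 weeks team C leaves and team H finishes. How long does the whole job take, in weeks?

52/3 weeks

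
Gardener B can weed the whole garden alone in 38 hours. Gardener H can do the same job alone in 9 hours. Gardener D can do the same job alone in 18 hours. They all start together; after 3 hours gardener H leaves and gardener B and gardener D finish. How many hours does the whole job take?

In the first 3 hours the combined rate is 11/57, so 11/19 of the job is done, leaving 8/19.
After gardener H leaves the rate is 14/171 per hour; the remaining 8/19 takes 36/7 hours.
Total = 3 + 36/7 = 57/7 hours.

57/7 hours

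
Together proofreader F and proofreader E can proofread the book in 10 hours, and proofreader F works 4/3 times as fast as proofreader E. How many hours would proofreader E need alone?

70/3 hours

Let proofreader E's rate be r; then proofreader F's rate is (4/3)r, so together (4/3 + 1)r = (7/3)r = 1/10.
Thus r = 3/70 per hour.
Proofreader E alone: 70/3 hours; proofreader F alone: 35/2 hours.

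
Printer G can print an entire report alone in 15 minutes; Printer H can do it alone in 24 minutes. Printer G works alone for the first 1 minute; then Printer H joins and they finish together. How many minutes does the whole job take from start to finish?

In 1 minute Printer G does 1/15 of the job, leaving 14/15.
Printer G and Printer H together work at 13/120 per minute, so finishing takes 14/15 ÷ 13/120 = 112/13 minutes.
Total time = 1 + 112/13 = 125/13 minutes.

125/13 minutes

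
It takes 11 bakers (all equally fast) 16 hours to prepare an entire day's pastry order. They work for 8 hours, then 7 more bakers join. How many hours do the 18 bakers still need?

44/9 hours

One baker does 1/176 of the job per hour.
After 8 hours with 11 bakers, 1/2 is done (1/2 left).
With 18 bakers the rate is 18/176 = 9/88, so the rest takes 1/2 ÷ 9/88 = 44/9 hours.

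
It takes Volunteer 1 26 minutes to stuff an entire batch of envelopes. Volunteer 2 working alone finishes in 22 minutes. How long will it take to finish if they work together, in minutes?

143/12 minutes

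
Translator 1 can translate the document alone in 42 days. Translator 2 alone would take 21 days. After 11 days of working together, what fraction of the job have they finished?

Combined rate: 1/42 + 1/21 = (1 + 2)/42 = 3/42 = 1/14 per day.
In 11 days they complete 11·1/14 = 11/14 of the job.

11/14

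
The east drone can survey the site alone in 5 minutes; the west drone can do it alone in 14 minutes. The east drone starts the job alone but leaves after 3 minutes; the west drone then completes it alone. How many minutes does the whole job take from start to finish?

43/5 minutes

In 3 minutes the east drone does 3/5 of the job, leaving 2/5.
The west drone works at 1/14 per minute, so finishing takes 2/5 ÷ 1/14 = 28/5 minutes.
Total time = 3 + 28/5 = 43/5 minutes.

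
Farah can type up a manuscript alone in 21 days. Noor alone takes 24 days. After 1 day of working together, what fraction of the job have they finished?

Combined rate: 1/21 + 1/24 = (8 + 7)/168 = 15/168 = 5/56 per day.
In 1 day they complete 1·5/56 = 5/56 of the job.

5/56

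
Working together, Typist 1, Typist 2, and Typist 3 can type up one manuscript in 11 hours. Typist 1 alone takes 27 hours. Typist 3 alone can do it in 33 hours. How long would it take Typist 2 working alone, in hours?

Combined rate is 1/11 per hour.
Known contribution: 1/27 + 1/33 = (11 + 9)/297 = 20/297 per hour.
So Typist 2's rate is 1/11 − 20/297 = 7/297, meaning 297/7 hours alone.

297/7 hours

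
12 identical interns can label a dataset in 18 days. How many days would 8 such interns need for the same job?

27 days

Total work is 12·18 = 216 intern-days.
With 8 interns: 216/8 = 27 days.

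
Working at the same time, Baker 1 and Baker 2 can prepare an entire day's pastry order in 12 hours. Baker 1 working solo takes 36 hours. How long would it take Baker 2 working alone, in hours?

Combined rate is 1/12 per hour.
Known contribution: 1/36 per hour.
So Baker 2's rate is 1/12 − 1/36 = 1/18, meaning 18 hours alone.

18 hours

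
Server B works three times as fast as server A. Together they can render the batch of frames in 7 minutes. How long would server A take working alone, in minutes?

28 minutes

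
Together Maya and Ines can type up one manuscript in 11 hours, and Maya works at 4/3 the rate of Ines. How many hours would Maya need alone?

77/4 hours

Let Ines's rate be r; then Maya's rate is (4/3)r, so together (4/3 + 1)r = (7/3)r = 1/11.
Thus r = 3/77 per hour.
Ines alone: 77/3 hours; Maya alone: 77/4 hours.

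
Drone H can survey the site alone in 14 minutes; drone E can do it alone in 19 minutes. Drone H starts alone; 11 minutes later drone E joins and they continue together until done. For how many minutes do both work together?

19/11 minutes

In 11 minutes drone H does 11/14 of the job, leaving 3/14.
Drone H and drone E together work at 33/266 per minute, so finishing takes 3/14 ÷ 33/266 = 19/11 minutes.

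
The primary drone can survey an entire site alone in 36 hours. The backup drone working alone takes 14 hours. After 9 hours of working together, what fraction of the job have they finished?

25/28

Combined rate: 1/36 + 1/14 = (7 + 18)/252 = 25/252 per hour.
In 9 hours they complete 9·25/252 = 25/28 of the job.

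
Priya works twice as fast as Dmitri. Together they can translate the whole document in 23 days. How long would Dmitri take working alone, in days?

Let Dmitri's rate be r; then Priya's rate is 2r, so together (2 + 1)r = 3r = 1/23.
Thus r = 1/69 per day.
Dmitri alone: 69 days; Priya alone: 69/2 days.

69 days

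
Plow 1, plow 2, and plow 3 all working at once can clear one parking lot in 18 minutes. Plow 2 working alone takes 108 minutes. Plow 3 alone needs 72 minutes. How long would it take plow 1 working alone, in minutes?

216/7 minutes

Combined rate is 1/18 per minute.
Known contribution: 1/108 + 1/72 = (2 + 3)/216 = 5/216 per minute.
So plow 1's rate is 1/18 − 5/216 = 7/216, meaning 216/7 minutes alone.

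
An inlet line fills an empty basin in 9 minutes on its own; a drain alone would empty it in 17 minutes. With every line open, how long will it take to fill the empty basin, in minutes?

Net rate = 1/9 − 1/17 = (17 − 9)/153 = 8/153 per minute.
Filling time = 1 ÷ (8/153) = 153/8 minutes.

153/8 minutes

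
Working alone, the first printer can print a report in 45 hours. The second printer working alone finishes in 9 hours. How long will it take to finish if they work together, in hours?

15/2 hours

With two workers the combined time is the product over the sum: 45·9/(45+9) = 405/54 = 15/2 hours.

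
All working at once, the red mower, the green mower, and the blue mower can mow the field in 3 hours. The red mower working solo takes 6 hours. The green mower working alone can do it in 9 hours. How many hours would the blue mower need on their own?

18 hours

Combined rate is 1/3 per hour.
Known contribution: 1/6 + 1/9 = (3 + 2)/18 = 5/18 per hour.
So the blue mower's rate is 1/3 − 5/18 = 1/18, meaning 18 hours alone.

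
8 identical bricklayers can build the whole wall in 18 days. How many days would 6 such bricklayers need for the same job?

24 days

Total work is 8·18 = 144 bricklayer-days.
With 6 bricklayers: 144/6 = 24 days.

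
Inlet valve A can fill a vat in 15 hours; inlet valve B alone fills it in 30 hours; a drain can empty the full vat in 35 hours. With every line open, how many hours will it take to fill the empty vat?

Net rate = 1/15 + 1/30 − 1/35 = (14 + 7 − 6)/210 = 15/210 = 1/14 per hour.
Filling time = 1 ÷ (1/14) = 14 hours.

14 hours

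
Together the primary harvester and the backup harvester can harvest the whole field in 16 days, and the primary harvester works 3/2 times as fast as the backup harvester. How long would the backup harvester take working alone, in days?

40 days

Let the backup harvester's rate be r; then the primary harvester's rate is (3/2)r, so together (3/2 + 1)r = (5/2)r = 1/16.
Thus r = 1/40 per day.
The backup harvester alone: 40 days; the primary harvester alone: 80/3 days.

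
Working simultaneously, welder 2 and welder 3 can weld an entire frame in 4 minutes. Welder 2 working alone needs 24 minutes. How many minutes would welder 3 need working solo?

Combined rate is 1/4 per minute.
Known contribution: 1/24 per minute.
So welder 3's rate is 1/4 − 1/24 = 5/24, meaning 24/5 minutes alone.

24/5 minutes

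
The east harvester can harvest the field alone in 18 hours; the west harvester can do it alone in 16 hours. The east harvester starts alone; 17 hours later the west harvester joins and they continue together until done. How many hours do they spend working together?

8/17 hours

In 17 hours the east harvester does 17/18 of the job, leaving 1/18.
The east harvester and the west harvester together work at 17/144 per hour, so finishing takes 1/18 ÷ 17/144 = 8/17 hours.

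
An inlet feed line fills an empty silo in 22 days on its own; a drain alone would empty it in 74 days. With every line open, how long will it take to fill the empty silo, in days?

407/13 days

Net rate = 1/22 − 1/74 = (37 − 11)/814 = 26/814 = 13/407 per day.
Filling time = 1 ÷ (13/407) = 407/13 days.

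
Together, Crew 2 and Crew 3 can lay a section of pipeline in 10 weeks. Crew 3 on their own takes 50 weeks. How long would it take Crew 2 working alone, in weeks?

25/2 weeks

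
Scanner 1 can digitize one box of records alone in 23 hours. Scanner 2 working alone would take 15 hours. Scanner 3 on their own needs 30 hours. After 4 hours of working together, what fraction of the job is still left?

Combined rate: 1/23 + 1/15 + 1/30 = (30 + 46 + 23)/690 = 99/690 = 33/230 per hour.
In 4 hours they complete 4·33/230 = 66/115 of the job.
So 49/115 remains.

49/115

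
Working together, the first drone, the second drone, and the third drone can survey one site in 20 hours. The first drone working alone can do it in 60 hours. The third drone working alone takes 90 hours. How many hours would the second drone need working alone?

45 hours

Combined rate is 1/20 per hour.
Known contribution: 1/60 + 1/90 = (3 + 2)/180 = 5/180 = 1/36 per hour.
So the second drone's rate is 1/20 − 1/36 = 1/45, meaning 45 hours alone.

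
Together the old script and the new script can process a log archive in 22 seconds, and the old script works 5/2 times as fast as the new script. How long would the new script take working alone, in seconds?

77 seconds

Let the new script's rate be r; then the old script's rate is (5/2)r, so together (5/2 + 1)r = (7/2)r = 1/22.
Thus r = 1/77 per second.
The new script alone: 77 seconds; the old script alone: 154/5 seconds.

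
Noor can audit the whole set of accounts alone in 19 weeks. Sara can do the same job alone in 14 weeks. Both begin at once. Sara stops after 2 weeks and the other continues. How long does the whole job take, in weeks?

In the first 2 weeks the combined rate is 33/266, so 33/133 of the job is done, leaving 100/133.
After Sara leaves the rate is 1/19 per week; the remaining 100/133 takes 100/7 weeks.
Total = 2 + 100/7 = 114/7 weeks.

114/7 weeks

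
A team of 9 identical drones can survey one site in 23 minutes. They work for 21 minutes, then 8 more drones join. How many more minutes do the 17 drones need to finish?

One drone does 1/207 of the job per minute.
After 21 minutes with 9 drones, 21/23 is done (2/23 left).
With 17 drones the rate is 17/207, so the rest takes 2/23 ÷ 17/207 = 18/17 minutes.

18/17 minutes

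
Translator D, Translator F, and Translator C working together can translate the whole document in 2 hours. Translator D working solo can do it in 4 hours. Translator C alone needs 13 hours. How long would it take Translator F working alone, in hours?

Combined rate is 1/2 per hour.
Known contribution: 1/4 + 1/13 = (13 + 4)/52 = 17/52 per hour.
So Translator F's rate is 1/2 − 17/52 = 9/52, meaning 52/9 hours alone.

52/9 hours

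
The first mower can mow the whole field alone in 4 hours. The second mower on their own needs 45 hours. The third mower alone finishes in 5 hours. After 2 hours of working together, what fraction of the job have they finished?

17/18

Combined rate: 1/4 + 1/45 + 1/5 = (45 + 4 + 36)/180 = 85/180 = 17/36 per hour.
In 2 hours they complete 2·17/36 = 17/18 of the job.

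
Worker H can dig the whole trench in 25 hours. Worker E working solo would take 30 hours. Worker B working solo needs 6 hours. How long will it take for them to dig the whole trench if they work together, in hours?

25/6 hours

Combined rate: 1/25 + 1/30 + 1/6 = (6 + 5 + 25)/150 = 36/150 = 6/25 per hour.
Time = 1 ÷ (6/25) = 25/6 hours.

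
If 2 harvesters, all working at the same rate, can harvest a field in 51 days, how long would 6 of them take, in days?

Total work is 2·51 = 102 harvester-days.
With 6 harvesters: 102/6 = 17 days.

17 days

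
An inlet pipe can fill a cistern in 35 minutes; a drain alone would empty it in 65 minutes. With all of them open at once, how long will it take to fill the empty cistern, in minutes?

455/6 minutes

Net rate = 1/35 − 1/65 = (13 − 7)/455 = 6/455 per minute.
Filling time = 1 ÷ (6/455) = 455/6 minutes.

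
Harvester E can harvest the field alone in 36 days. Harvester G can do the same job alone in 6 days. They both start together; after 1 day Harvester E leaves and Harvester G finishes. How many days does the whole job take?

35/6 days

In the first 1 day the combined rate is 7/36, so 7/36 of the job is done, leaving 29/36.
After Harvester E leaves the rate is 1/6 per day; the remaining 29/36 takes 29/6 days.
Total = 1 + 29/6 = 35/6 days.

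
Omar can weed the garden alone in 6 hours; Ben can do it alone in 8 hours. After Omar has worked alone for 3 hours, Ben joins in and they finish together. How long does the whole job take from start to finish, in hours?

33/7 hours

In 3 hours Omar does 3/6 = 1/2 of the job, leaving 1/2.
Omar and Ben together work at 7/24 per hour, so finishing takes 1/2 ÷ 7/24 = 12/7 hours.
Total time = 3 + 12/7 = 33/7 hours.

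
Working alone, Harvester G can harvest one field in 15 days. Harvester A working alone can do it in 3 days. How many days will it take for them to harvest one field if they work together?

5/2 days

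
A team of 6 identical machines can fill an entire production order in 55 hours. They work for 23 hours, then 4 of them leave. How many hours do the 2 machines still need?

One machine does 1/330 of the job per hour.
After 23 hours with 6 machines, 23/55 is done (32/55 left).
With 2 machines the rate is 2/330 = 1/165, so the rest takes 32/55 ÷ 1/165 = 96 hours.

96 hours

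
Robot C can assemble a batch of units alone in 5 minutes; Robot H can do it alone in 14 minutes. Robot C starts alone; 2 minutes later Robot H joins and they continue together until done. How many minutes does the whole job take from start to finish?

80/19 minutes

In 2 minutes Robot C does 2/5 of the job, leaving 3/5.
Robot C and Robot H together work at 19/70 per minute, so finishing takes 3/5 ÷ 19/70 = 42/19 minutes.
Total time = 2 + 42/19 = 80/19 minutes.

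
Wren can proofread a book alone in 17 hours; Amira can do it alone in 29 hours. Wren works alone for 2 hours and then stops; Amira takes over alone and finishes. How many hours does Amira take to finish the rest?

In 2 hours Wren does 2/17 of the job, leaving 15/17.
Amira works at 1/29 per hour, so finishing takes 15/17 ÷ 1/29 = 435/17 hours.

435/17 hours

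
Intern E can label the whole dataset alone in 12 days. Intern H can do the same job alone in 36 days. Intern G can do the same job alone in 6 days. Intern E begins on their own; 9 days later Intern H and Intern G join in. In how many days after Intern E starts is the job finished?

In the first 9 days Intern E alone does 9/12 = 3/4 of the job, leaving 1/4.
Once everyone is working, combined rate: 1/12 + 1/36 + 1/6 = (3 + 1 + 6)/36 = 10/36 = 5/18 per day.
Remaining 1/4 at 5/18 per day takes 9/10 days.
Total from the start = 9 + 9/10 = 99/10 days.

99/10 days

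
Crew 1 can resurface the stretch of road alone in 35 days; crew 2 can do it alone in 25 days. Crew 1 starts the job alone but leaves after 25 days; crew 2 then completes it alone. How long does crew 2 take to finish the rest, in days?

50/7 days

In 25 days crew 1 does 25/35 = 5/7 of the job, leaving 2/7.
Crew 2 works at 1/25 per day, so finishing takes 2/7 ÷ 1/25 = 50/7 days.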